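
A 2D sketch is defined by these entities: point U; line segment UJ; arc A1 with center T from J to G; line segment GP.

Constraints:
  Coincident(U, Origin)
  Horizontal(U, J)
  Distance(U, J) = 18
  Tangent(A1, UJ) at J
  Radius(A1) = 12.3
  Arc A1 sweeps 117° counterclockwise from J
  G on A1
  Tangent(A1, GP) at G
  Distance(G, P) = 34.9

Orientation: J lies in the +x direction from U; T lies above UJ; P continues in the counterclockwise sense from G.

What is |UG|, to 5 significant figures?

34.037

The tangent condition forces TJ to be normal to UJ, so T = J + (0, 12.3) = (18.000, 12.300). On A1, J sits at bearing -90° from T; a 117° counterclockwise sweep puts G at bearing 27°, so G = T + 12.3·(cos 27°, sin 27°) = (28.959, 17.884). Then |UG| = |G − U| = 34.037.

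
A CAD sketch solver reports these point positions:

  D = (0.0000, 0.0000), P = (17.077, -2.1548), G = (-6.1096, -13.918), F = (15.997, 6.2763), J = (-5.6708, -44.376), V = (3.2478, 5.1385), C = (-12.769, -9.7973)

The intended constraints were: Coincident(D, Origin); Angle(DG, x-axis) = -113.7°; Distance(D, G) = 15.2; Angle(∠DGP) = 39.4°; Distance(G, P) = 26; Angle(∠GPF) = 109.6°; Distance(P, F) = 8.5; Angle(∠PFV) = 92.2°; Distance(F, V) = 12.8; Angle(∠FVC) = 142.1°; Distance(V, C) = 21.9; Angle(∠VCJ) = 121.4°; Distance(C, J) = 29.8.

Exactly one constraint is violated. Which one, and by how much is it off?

Distance(C, J) = 29.8 — off by 5.50.

D = (0.00, 0.00) ✓; DG at -113.7° ✓; |DG| = 15.20 ✓; ∠DGP = 39.40° ✓; |GP| = 26.00 ✓; ∠GPF = 109.6° ✓; |PF| = 8.500 ✓; ∠PFV = 92.20° ✓; |FV| = 12.80 ✓; ∠FVC = 142.1° ✓; |VC| = 21.90 ✓; ∠VCJ = 121.4° ✓; |CJ| = 35.30 ✗.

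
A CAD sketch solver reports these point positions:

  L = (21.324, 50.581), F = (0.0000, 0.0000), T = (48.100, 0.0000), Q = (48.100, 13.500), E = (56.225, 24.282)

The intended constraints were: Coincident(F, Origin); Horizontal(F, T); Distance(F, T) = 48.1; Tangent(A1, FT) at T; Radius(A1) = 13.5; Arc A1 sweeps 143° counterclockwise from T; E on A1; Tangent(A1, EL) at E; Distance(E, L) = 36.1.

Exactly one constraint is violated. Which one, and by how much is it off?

Distance(E, L) = 36.1 — off by 7.60.

F = (0.00, 0.00) ✓; F.y = 0.00, T.y = 0.00 ✓; |FT| = 48.10 ✓; ∠(QT, TF) = 90.00° ✓; |QT| = 13.50 ✓; bearing(Q→E) − bearing(Q→T) = 143.0° ✓; |QE| = 13.50 ✓; ∠(QE, EL) = 90.00° ✓; |EL| = 43.70 ✗.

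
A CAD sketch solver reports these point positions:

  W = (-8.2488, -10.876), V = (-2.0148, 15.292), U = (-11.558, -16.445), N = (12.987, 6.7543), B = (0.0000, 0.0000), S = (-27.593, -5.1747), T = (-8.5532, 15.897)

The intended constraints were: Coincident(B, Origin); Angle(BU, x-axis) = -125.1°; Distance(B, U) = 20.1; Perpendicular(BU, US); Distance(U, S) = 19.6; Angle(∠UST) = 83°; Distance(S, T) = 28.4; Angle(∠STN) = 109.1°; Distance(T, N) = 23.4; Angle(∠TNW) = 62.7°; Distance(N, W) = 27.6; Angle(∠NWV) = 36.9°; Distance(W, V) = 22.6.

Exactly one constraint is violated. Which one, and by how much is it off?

Distance(W, V) = 22.6 — off by 4.30.

B = (0.00, 0.00) ✓; BU at -125.1° ✓; |BU| = 20.10 ✓; ∠(BU, US) = 90.00° ✓; |US| = 19.60 ✓; ∠UST = 83.00° ✓; |ST| = 28.40 ✓; ∠STN = 109.1° ✓; |TN| = 23.40 ✓; ∠TNW = 62.70° ✓; |NW| = 27.60 ✓; ∠NWV = 36.90° ✓; |WV| = 26.90 ✗.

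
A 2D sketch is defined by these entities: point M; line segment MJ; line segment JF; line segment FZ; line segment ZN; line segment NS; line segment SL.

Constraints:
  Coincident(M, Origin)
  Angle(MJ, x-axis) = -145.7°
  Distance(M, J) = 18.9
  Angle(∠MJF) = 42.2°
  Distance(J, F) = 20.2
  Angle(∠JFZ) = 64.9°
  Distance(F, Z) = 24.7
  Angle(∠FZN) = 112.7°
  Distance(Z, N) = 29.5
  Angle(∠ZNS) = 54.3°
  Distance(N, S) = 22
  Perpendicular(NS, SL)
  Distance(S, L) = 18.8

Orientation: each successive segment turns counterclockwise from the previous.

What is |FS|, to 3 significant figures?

26.7

M is at the origin; MJ runs at -145.7° with length 18.9, so J = (-15.6, -10.7). ∠MJF = 42.2° gives JF at -7.90° from the x-axis; with |JF| = 20.2, F = (4.40, -13.4). ∠JFZ = 64.9° gives FZ at 107° from the x-axis; with |FZ| = 24.7, Z = (-2.91, 10.2). ∠FZN = 112.7° gives ZN at 175° from the x-axis; with |ZN| = 29.5, N = (-32.3, 13.0). ∠ZNS = 54.3° gives NS at -59.8° from the x-axis; with |NS| = 22.0, S = (-21.2, -6.02). Then |FS| = |S − F| = 26.7.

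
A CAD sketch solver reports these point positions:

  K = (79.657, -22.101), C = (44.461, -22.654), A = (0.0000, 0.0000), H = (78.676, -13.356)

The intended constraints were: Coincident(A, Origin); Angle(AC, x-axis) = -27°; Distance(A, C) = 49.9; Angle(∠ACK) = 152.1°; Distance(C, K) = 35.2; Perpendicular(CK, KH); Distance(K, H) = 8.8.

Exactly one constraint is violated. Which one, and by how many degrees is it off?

Perpendicular(CK, KH) — off by 5.50°.

A = (0.00, 0.00) ✓; AC at -27.00° ✓; |AC| = 49.90 ✓; ∠ACK = 152.1° ✓; |CK| = 35.20 ✓; ∠(CK, KH) = 95.50° ✗; |KH| = 8.800 ✓.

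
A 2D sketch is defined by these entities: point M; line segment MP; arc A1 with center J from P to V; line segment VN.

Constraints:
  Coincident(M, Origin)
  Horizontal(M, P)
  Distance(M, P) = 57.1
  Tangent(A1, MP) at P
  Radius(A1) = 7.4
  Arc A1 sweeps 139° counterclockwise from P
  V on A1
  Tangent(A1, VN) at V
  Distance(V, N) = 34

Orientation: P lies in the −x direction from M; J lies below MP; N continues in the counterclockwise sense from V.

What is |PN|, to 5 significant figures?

40.967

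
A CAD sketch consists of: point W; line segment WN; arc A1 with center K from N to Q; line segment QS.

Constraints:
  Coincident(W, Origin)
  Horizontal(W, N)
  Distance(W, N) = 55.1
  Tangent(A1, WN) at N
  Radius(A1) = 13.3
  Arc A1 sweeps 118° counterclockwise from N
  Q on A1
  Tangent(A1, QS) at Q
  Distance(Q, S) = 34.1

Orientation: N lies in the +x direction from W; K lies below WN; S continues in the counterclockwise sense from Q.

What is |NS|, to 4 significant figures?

49.84

On A1, N sits at bearing 90° from K; a 118° counterclockwise sweep puts Q at bearing 208°, so Q = K + 13.3·(cos 208°, sin 208°) = (43.36, -19.54). Since A1 is tangent to QS there, KQ ⟂ QS, so QS runs along (−sin 208°, cos 208°); with |QS| = 34.1, S = (59.37, -49.65). Then |NS| = |S − N| = 49.84.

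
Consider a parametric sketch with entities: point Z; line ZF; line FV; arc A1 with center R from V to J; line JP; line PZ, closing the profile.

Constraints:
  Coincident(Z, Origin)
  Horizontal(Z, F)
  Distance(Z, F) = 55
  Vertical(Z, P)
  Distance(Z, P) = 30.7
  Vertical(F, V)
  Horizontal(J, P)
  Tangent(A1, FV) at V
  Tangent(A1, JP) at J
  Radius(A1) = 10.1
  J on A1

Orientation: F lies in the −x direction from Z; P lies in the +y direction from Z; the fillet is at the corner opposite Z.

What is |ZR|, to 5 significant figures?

49.400

Z is at the origin; ZF is horizontal with |ZF| = 55.0 and F on the −x side, so F = (-55.000, 0.0000). ZP is vertical with |ZP| = 30.7 and P on the +y side, so P = (0.0000, 30.700). The virtual corner opposite Z is at (-55.000, 30.700). Tangency of A1 to FV means the radius RV is perpendicular to FV and A1 meets JP tangentially, so RJ is at right angles to JP, with radius 10.1, so the center R sits 10.1 in from both sides at R = (-44.900, 20.600). Then |ZR| = |R − Z| = 49.400.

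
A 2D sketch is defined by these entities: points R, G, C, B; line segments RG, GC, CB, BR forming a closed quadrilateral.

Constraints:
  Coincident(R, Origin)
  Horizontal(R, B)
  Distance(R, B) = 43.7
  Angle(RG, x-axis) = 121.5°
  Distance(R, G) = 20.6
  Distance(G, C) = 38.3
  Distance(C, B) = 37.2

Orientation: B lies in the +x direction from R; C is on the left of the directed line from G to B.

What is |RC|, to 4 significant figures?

40.43

R is at the origin; RB is horizontal with |RB| = 43.7 and B in +x, so B = (43.7, 0). RG runs at 121.5° with |RG| = 20.6, so G = (-10.76, 17.56). C is determined by |GC| = 38.3 and |CB| = 37.2 together: it lies at the intersection of circle(G, 38.3) and circle(B, 37.2). With |GB| = 57.23, the foot of the radical line on GB is 29.34 from G and the perpendicular offset is √(38.3² − 29.34²) = 24.62. Taking the left-of-GB solution: C = (24.72, 31.99).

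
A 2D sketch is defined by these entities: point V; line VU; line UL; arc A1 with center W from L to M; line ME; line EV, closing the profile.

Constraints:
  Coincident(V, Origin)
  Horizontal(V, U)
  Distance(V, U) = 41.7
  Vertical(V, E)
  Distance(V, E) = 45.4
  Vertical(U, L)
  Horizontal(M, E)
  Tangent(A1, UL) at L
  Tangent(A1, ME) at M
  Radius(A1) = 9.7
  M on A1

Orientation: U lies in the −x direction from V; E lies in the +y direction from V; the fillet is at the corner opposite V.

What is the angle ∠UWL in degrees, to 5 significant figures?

74.799°

The virtual corner opposite V is at (-41.700, 45.400). Since A1 is tangent to UL there, WL ⟂ UL and tangency of A1 to ME means the radius WM is perpendicular to ME, with radius 9.7, so the center W sits 9.7 in from both sides at W = (-32.000, 35.700). That places the tangent points at L = (-41.700, 35.700) on UL and M = (-32.000, 45.400) on ME. Then cos ∠UWL = WU·WL / (|WU||WL|), giving 74.799°.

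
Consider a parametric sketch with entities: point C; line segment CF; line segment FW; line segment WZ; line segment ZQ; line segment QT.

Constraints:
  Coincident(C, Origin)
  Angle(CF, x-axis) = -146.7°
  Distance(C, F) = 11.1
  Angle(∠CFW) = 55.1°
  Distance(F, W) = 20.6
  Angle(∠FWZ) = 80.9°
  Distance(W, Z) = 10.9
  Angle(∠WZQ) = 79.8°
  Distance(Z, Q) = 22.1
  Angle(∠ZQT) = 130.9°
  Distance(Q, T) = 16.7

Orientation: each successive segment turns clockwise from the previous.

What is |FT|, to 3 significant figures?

14.6

C is at the origin; CF runs at -146.7° with length 11.1, so F = (-9.28, -6.09). ∠CFW = 55.1° gives FW at 88.4° from the x-axis; with |FW| = 20.6, W = (-8.70, 14.5). ∠FWZ = 80.9° gives WZ at -10.7° from the x-axis; with |WZ| = 10.9, Z = (2.01, 12.5). ∠WZQ = 79.8° gives ZQ at -111° from the x-axis; with |ZQ| = 22.1, Q = (-5.88, -8.17). ∠ZQT = 130.9° gives QT at -160° from the x-axis; with |QT| = 16.7, T = (-21.6, -13.9). Then |FT| = |T − F| = 14.6.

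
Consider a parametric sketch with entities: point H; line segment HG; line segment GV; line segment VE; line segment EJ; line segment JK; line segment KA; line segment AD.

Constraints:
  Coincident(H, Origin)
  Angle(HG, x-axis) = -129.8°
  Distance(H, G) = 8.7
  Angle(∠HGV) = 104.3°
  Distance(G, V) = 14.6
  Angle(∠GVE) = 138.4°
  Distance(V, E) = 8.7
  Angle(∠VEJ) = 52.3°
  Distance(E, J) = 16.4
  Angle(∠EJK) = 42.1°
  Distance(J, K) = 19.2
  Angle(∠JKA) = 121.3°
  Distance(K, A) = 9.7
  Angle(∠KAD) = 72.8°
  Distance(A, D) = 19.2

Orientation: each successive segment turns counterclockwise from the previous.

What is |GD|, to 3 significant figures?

22.3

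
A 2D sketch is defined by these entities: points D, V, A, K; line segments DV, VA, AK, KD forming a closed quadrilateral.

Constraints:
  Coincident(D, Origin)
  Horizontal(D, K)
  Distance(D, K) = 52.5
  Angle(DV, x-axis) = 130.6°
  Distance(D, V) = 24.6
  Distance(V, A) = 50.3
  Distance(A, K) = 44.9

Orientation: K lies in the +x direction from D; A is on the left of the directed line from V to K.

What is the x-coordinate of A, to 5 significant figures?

30.053

D is at the origin; D and K share the same y with |DK| = 52.5 and K in +x, so K = (52.5, 0). DV runs at 130.6° with |DV| = 24.6, so V = (-16.009, 18.678). A is determined by |VA| = 50.3 and |AK| = 44.9 together: it lies at the intersection of circle(V, 50.3) and circle(K, 44.9). With |VK| = 71.010, the foot of the radical line on VK is 39.125 from V and the perpendicular offset is √(50.3² − 39.125²) = 31.613. Taking the left-of-VK solution: A = (30.053, 38.886).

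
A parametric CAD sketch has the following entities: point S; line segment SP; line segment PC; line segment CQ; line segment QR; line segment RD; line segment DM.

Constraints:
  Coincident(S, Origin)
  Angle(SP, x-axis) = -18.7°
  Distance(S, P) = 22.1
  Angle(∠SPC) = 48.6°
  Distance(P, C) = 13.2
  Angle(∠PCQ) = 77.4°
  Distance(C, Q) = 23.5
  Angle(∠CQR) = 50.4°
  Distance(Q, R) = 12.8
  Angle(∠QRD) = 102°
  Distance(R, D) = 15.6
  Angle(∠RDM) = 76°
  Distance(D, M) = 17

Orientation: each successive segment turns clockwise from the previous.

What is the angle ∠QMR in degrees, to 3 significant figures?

39.5°

S is at the origin; SP runs at -18.7° with length 22.1, so P = (20.9, -7.09). ∠SPC = 48.6° gives PC at -150° from the x-axis; with |PC| = 13.2, C = (9.49, -13.7). ∠PCQ = 77.4° gives CQ at 107° from the x-axis; with |CQ| = 23.5, Q = (2.50, 8.77). ∠CQR = 50.4° gives QR at -22.3° from the x-axis; with |QR| = 12.8, R = (14.3, 3.91). ∠QRD = 102.0° gives RD at -100° from the x-axis; with |RD| = 15.6, D = (11.6, -11.4). ∠RDM = 76.0° gives DM at 156° from the x-axis; with |DM| = 17.0, M = (-3.94, -4.44). Then cos ∠QMR = MQ·MR / (|MQ||MR|), giving 39.5°.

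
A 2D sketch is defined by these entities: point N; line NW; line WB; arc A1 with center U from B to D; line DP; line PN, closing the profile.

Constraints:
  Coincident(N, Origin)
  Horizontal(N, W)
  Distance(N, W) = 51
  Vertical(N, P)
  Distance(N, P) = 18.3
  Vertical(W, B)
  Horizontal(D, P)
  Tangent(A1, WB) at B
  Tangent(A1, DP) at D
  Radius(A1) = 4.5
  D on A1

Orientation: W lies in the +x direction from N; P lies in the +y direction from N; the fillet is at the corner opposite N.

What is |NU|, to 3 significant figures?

48.5

N is at the origin; NW is horizontal with |NW| = 51.0 and W on the +x side, so W = (51.0, 0.00). NP is vertical with |NP| = 18.3 and P on the +y side, so P = (0.00, 18.3). The virtual corner opposite N is at (51.0, 18.3). Since A1 is tangent to WB there, UB ⟂ WB and since A1 is tangent to DP there, UD ⟂ DP, with radius 4.5, so the center U sits 4.5 in from both sides at U = (46.5, 13.8). Then |NU| = |U − N| = 48.5.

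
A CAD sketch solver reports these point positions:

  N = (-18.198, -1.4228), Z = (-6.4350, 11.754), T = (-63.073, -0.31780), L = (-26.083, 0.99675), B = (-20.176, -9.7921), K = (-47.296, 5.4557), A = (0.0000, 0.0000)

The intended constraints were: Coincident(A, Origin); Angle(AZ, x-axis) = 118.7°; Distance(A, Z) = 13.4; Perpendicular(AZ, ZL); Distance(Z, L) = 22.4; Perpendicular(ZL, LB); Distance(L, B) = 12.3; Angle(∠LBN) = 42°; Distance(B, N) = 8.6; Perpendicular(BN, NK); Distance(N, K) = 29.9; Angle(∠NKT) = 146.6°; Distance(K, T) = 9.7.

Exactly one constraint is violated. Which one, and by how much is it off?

Distance(K, T) = 9.7 — off by 7.10.

A = (0.00, 0.00) ✓; AZ at 118.7° ✓; |AZ| = 13.40 ✓; ∠(AZ, ZL) = 90.00° ✓; |ZL| = 22.40 ✓; ∠(ZL, LB) = 90.00° ✓; |LB| = 12.30 ✓; ∠LBN = 42.00° ✓; |BN| = 8.600 ✓; ∠(BN, NK) = 90.00° ✓; |NK| = 29.90 ✓; ∠NKT = 146.6° ✓; |KT| = 16.80 ✗.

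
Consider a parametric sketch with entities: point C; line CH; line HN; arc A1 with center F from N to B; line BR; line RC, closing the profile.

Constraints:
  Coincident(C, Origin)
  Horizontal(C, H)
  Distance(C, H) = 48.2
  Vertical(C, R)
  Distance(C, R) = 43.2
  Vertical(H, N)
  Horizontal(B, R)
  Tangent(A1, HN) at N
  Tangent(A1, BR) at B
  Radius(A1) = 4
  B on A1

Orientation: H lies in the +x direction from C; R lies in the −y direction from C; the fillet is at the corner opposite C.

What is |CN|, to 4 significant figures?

62.13

C is at the origin; C and H share the same y with |CH| = 48.2 and H on the +x side, so H = (48.20, 0.000). CR is vertical with |CR| = 43.2 and R on the −y side, so R = (0.000, -43.20). The virtual corner opposite C is at (48.20, -43.20). Since A1 is tangent to HN there, FN ⟂ HN and since A1 is tangent to BR there, FB ⟂ BR, with radius 4.0, so the center F sits 4.0 in from both sides at F = (44.20, -39.20). That places the tangent points at N = (48.20, -39.20) on HN and B = (44.20, -43.20) on BR. Then |CN| = |N − C| = 62.13.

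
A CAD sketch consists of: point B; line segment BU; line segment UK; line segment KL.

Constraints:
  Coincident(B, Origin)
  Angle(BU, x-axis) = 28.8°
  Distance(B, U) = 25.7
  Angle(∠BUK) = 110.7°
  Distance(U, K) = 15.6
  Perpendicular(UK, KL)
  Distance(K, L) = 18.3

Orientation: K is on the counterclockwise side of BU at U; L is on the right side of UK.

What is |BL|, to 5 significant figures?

49.011

B is at the origin; BU runs at 28.8° with length 25.7, so U = 25.7·(cos 28.8°, sin 28.8°) = (22.521, 12.381). ∠BUK = 110.7°, so UK runs at 28.8° + (180° − 110.7°) = 98.100° from the x-axis; with |UK| = 15.6, K = U + 15.6·(cos 98.100°, sin 98.100°) = (20.323, 27.825). UK ⟂ KL; with |KL| = 18.3 on the right of UK, L = K + 18.3·(0.99002, 0.14090) = (38.440, 30.404). Then |BL| = |L − B| = 49.011.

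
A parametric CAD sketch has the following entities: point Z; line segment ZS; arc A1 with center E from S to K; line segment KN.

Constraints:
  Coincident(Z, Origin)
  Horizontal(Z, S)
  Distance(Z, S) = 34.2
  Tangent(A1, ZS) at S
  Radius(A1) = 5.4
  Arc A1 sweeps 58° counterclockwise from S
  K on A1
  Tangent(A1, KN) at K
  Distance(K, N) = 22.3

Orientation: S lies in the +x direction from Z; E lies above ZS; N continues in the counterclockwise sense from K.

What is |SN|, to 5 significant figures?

26.999

Z is at the origin; ZS is horizontal with |ZS| = 34.2 and S on the +x side, so S = (34.200, 0.0000). Tangency of A1 to ZS means the radius ES is perpendicular to ZS, so E = S + (0, 5.4) = (34.200, 5.4000). On A1, S sits at bearing -90° from E; a 58° counterclockwise sweep puts K at bearing -32°, so K = E + 5.4·(cos -32°, sin -32°) = (38.779, 2.5384). A1 meets KN tangentially, so EK is at right angles to KN, so KN runs along (−sin -32°, cos -32°); with |KN| = 22.3, N = (50.597, 21.450). Then |SN| = |N − S| = 26.999.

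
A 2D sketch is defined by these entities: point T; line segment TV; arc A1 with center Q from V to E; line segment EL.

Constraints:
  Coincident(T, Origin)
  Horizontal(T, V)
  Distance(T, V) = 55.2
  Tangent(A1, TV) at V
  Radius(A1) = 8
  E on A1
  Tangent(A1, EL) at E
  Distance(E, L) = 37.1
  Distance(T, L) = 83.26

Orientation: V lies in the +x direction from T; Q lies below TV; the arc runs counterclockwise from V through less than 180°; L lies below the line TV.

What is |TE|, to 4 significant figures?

50.59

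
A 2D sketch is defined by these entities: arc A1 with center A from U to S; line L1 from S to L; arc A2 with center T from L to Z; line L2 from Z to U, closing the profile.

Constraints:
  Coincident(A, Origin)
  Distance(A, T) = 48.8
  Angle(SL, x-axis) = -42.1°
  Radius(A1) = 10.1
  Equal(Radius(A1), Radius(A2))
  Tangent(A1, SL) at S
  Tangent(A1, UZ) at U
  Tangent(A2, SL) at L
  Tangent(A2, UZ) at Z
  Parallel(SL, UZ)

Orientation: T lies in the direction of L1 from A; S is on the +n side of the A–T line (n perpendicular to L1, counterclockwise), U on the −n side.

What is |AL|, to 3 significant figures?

49.8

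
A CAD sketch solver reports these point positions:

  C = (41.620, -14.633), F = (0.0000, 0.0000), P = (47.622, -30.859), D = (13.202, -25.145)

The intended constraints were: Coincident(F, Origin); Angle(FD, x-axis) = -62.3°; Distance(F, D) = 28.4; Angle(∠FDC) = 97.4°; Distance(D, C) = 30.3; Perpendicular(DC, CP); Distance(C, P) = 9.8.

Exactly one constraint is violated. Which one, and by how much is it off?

Distance(C, P) = 9.8 — off by 7.50.

F = (0.00, 0.00) ✓; FD at -62.30° ✓; |FD| = 28.40 ✓; ∠FDC = 97.40° ✓; |DC| = 30.30 ✓; ∠(DC, CP) = 90.00° ✓; |CP| = 17.30 ✗.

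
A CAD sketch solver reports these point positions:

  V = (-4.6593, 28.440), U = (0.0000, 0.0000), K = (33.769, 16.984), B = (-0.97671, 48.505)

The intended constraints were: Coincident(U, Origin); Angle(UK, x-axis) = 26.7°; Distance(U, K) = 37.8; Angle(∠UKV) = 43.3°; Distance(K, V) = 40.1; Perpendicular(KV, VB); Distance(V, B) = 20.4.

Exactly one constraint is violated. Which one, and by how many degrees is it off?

Perpendicular(KV, VB) — off by 6.20°.

U = (0.00, 0.00) ✓; UK at 26.70° ✓; |UK| = 37.80 ✓; ∠UKV = 43.30° ✓; |KV| = 40.10 ✓; ∠(KV, VB) = 83.80° ✗; |VB| = 20.40 ✓.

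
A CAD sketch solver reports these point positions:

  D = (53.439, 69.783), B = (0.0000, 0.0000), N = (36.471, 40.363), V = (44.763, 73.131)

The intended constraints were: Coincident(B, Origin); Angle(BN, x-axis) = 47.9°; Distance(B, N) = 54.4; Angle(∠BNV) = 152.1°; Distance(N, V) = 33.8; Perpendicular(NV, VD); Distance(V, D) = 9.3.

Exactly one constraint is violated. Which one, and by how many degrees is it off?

Perpendicular(NV, VD) — off by 6.90°.

B = (0.00, 0.00) ✓; BN at 47.90° ✓; |BN| = 54.40 ✓; ∠BNV = 152.1° ✓; |NV| = 33.80 ✓; ∠(NV, VD) = 96.90° ✗; |VD| = 9.300 ✓.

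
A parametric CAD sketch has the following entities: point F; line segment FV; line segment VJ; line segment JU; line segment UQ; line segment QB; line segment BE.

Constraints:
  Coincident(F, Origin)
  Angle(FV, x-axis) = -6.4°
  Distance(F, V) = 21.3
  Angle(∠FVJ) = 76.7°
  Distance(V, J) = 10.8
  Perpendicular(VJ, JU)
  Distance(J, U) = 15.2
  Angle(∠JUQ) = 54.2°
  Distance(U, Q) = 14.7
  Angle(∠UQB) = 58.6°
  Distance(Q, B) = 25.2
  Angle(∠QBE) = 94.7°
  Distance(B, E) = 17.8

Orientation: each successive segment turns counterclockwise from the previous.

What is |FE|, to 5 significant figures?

26.688

∠UQB = 58.6° gives QB at 74.100° from the x-axis; with |QB| = 25.2, B = (21.653, 19.954). ∠QBE = 94.7° gives BE at 159.40° from the x-axis; with |BE| = 17.8, E = (4.9907, 26.217). Then |FE| = |E − F| = 26.688.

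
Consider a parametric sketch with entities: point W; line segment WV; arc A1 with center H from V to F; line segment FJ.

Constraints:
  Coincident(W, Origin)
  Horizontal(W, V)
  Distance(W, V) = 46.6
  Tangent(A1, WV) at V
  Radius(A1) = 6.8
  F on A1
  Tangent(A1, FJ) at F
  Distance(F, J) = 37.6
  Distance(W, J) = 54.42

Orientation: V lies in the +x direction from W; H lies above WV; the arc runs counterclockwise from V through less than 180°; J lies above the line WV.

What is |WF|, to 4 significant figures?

53.47

Checks: |HF| = 6.800 ✓; ∠(HF, FJ) = 90.00° ✓; |FJ| = 37.60 ✓; |WJ| = 54.42 ✓.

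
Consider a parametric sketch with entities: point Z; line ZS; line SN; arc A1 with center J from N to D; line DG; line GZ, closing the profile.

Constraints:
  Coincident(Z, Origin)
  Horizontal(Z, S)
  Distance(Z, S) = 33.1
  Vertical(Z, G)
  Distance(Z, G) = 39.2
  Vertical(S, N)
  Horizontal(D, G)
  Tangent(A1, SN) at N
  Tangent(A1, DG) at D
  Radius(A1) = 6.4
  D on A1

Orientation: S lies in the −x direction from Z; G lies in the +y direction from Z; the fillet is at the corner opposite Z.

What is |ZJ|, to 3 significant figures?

42.3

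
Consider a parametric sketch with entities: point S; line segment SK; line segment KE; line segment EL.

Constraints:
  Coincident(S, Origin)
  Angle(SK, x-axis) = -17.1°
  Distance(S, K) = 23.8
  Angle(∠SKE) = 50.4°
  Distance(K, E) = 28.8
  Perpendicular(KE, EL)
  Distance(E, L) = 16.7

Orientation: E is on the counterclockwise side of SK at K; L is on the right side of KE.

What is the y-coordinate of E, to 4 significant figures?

19.61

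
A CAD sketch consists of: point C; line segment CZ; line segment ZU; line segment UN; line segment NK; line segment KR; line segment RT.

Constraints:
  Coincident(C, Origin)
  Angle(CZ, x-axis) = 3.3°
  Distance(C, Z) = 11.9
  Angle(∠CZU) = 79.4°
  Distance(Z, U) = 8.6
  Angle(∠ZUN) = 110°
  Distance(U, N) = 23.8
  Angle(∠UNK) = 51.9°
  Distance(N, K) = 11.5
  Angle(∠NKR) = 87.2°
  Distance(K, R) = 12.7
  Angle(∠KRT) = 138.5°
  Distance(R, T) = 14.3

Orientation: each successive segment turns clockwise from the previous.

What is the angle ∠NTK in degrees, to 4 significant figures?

27.07°

∠NKR = 87.2° gives KR at -28.20° from the x-axis; with |KR| = 12.7, R = (3.695, -8.691). ∠KRT = 138.5° gives RT at -69.70° from the x-axis; with |RT| = 14.3, T = (8.656, -22.10). Then cos ∠NTK = TN·TK / (|TN||TK|), giving 27.07°.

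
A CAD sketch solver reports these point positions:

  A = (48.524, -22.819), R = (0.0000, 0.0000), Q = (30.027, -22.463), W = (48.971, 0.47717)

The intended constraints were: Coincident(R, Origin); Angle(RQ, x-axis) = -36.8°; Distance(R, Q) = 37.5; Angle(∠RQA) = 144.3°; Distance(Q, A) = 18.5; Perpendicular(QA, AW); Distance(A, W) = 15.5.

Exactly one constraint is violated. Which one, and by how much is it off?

Distance(A, W) = 15.5 — off by 7.80.

R = (0.00, 0.00) ✓; RQ at -36.80° ✓; |RQ| = 37.50 ✓; ∠RQA = 144.3° ✓; |QA| = 18.50 ✓; ∠(QA, AW) = 90.00° ✓; |AW| = 23.30 ✗.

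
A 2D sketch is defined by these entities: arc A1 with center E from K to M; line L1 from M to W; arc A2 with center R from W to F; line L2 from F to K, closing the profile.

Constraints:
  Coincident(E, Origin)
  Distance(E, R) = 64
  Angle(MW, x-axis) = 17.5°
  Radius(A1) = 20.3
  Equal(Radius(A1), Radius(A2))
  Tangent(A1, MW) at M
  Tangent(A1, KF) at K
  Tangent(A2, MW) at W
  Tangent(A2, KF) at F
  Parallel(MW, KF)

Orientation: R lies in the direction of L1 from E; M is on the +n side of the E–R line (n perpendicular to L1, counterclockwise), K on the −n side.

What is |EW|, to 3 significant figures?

67.1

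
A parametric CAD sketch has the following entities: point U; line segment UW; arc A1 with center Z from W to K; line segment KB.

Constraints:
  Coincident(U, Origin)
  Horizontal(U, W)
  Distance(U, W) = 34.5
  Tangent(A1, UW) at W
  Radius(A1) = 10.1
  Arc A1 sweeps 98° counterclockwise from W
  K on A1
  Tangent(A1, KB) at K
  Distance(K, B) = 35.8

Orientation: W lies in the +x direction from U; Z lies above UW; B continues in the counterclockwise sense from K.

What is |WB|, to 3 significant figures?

47.2

U is at the origin; UW is horizontal with |UW| = 34.5 and W on the +x side, so W = (34.5, 0.00). The tangent condition forces ZW to be normal to UW, so Z = W + (0, 10.1) = (34.5, 10.1). On A1, W sits at bearing -90° from Z; a 98° counterclockwise sweep puts K at bearing 8°, so K = Z + 10.1·(cos 8°, sin 8°) = (44.5, 11.5). The tangent condition forces ZK to be normal to KB, so KB runs along (−sin 8°, cos 8°); with |KB| = 35.8, B = (39.5, 47.0). Then |WB| = |B − W| = 47.2.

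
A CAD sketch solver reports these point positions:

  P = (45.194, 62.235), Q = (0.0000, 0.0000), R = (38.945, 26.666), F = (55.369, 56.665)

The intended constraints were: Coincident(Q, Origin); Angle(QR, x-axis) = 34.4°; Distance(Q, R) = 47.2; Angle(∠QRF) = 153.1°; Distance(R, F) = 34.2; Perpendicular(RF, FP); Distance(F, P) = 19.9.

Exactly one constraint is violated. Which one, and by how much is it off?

Distance(F, P) = 19.9 — off by 8.30.

Q = (0.00, 0.00) ✓; QR at 34.40° ✓; |QR| = 47.20 ✓; ∠QRF = 153.1° ✓; |RF| = 34.20 ✓; ∠(RF, FP) = 90.00° ✓; |FP| = 11.60 ✗.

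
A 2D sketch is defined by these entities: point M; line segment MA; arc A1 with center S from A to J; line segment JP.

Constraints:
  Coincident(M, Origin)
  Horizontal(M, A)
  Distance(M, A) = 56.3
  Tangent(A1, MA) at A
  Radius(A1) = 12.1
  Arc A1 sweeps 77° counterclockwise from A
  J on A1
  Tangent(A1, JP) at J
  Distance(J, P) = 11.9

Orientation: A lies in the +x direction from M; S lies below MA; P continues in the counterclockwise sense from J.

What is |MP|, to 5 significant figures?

46.796

M is at the origin; M and A share the same y with |MA| = 56.3 and A on the +x side, so A = (56.300, 0.0000). The tangent condition forces SA to be normal to MA, so S = A + (0, -12.1) = (56.300, -12.100). On A1, A sits at bearing 90° from S; a 77° counterclockwise sweep puts J at bearing 167°, so J = S + 12.1·(cos 167°, sin 167°) = (44.510, -9.3781). The tangent condition forces SJ to be normal to JP, so JP runs along (−sin 167°, cos 167°); with |JP| = 11.9, P = (41.833, -20.973). Then |MP| = |P − M| = 46.796.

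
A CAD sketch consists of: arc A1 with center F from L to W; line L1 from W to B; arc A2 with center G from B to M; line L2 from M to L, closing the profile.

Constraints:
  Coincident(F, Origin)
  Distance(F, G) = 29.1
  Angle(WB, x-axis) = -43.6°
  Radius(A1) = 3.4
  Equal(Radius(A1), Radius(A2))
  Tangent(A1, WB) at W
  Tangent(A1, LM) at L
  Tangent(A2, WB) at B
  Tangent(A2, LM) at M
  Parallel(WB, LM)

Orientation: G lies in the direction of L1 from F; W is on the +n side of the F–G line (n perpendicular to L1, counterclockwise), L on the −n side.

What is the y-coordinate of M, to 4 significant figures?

-22.53

The slot axis is L1's direction at -43.6°, so u = (cos -43.6°, sin -43.6°) = (0.7242, -0.6896) and n = (−sin -43.6°, cos -43.6°) = (0.6896, 0.7242). F is at the origin and G lies 29.1 along u from F, so G = 29.1·u = (21.07, -20.07). Tangency of A1 to both parallel lines with radius 3.4 puts W and L at F ± 3.4·n: W = (2.345, 2.462), L = (-2.345, -2.462). Equal radii place B and M the same way about G: B = G + 3.4·n = (23.42, -17.61), M = G − 3.4·n = (18.73, -22.53). So M.y = -22.53.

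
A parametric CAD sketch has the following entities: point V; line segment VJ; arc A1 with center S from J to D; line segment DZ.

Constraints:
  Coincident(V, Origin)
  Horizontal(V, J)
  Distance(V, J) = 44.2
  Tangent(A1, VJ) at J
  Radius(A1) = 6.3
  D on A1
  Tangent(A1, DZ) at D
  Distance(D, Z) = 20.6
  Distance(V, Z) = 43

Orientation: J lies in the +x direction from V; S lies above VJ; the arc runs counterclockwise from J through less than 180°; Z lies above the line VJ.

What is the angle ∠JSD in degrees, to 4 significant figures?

133.6°

Checks: |VJ| = 44.20 ✓; |SD| = 6.300 ✓; ∠(SD, DZ) = 90.00° ✓; |DZ| = 20.60 ✓; |VZ| = 43.00 ✓.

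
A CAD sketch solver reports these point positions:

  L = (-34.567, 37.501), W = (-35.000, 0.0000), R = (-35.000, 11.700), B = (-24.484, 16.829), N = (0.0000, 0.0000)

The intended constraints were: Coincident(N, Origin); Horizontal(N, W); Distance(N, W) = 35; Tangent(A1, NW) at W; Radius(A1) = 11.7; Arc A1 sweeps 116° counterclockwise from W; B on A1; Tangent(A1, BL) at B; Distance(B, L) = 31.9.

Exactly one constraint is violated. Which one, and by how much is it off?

Distance(B, L) = 31.9 — off by 8.90.

N = (0.00, 0.00) ✓; N.y = 0.00, W.y = 0.00 ✓; |NW| = 35.00 ✓; ∠(RW, WN) = 90.00° ✓; |RW| = 11.70 ✓; bearing(R→B) − bearing(R→W) = 116.0° ✓; |RB| = 11.70 ✓; ∠(RB, BL) = 90.00° ✓; |BL| = 23.00 ✗.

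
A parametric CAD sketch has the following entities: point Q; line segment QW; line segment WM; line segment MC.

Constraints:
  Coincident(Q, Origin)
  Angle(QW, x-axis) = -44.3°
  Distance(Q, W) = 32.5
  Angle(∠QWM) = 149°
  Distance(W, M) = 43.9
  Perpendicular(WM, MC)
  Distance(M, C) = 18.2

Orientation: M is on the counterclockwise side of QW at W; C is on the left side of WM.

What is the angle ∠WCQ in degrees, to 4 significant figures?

21.35°

∠QWM = 149.0°, so WM runs at -44.3° + (180° − 149.0°) = -13.30° from the x-axis; with |WM| = 43.9, M = W + 43.9·(cos -13.30°, sin -13.30°) = (65.98, -32.80). The perpendicularity gives MC at right angles to WM; with |MC| = 18.2 on the left of WM, C = M + 18.2·(0.2300, 0.9732) = (70.17, -15.09). Then cos ∠WCQ = CW·CQ / (|CW||CQ|), giving 21.35°.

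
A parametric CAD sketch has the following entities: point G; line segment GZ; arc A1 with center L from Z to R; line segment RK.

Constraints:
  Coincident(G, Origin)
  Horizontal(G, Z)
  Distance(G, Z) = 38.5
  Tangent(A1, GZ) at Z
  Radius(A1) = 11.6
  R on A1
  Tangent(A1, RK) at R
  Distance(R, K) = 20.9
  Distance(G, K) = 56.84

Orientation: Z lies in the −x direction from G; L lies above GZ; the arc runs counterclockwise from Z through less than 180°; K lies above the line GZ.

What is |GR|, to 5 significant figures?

36.217

Checks: |LZ| = 11.60 ✓; |LR| = 11.60 ✓; ∠(LR, RK) = 90.00° ✓; |RK| = 20.90 ✓; |GK| = 56.84 ✓.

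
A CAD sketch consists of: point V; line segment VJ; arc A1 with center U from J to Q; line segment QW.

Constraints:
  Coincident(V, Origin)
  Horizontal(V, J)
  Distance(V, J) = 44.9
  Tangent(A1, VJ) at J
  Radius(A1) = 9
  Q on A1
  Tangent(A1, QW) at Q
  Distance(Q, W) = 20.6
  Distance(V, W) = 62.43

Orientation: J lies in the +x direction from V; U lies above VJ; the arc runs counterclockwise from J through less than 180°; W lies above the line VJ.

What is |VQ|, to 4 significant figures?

54.52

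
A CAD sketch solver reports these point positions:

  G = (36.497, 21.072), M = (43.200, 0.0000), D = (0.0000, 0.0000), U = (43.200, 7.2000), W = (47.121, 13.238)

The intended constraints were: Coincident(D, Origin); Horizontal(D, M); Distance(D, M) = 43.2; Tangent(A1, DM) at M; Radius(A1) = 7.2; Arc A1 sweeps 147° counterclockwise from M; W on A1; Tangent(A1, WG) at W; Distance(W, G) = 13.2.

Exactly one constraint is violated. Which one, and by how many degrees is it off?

Tangent(A1, WG) at W — off by 3.41°.

D = (0.00, 0.00) ✓; D.y = 0.00, M.y = 0.00 ✓; |DM| = 43.20 ✓; ∠(UM, MD) = 90.00° ✓; |UM| = 7.200 ✓; bearing(U→W) − bearing(U→M) = 147.0° ✓; |UW| = 7.199 ✓; ∠(UW, WG) = 93.41° ✗; |WG| = 13.20 ✓.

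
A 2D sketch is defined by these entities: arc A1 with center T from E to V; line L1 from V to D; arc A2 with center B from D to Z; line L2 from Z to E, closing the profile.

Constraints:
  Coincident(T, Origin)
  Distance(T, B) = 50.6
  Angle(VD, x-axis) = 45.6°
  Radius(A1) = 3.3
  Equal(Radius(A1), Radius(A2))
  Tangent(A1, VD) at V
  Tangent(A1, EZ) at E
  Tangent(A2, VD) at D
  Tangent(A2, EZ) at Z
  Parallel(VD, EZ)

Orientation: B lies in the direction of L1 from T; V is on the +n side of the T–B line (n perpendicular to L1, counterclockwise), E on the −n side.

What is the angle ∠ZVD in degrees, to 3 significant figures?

7.43°

The slot axis is L1's direction at 45.6°, so u = (cos 45.6°, sin 45.6°) = (0.700, 0.714) and n = (−sin 45.6°, cos 45.6°) = (-0.714, 0.700). T is at the origin and B lies 50.6 along u from T, so B = 50.6·u = (35.4, 36.2). Tangency of A1 to both parallel lines with radius 3.3 puts V and E at T ± 3.3·n: V = (-2.36, 2.31), E = (2.36, -2.31). Equal radii place D and Z the same way about B: D = B + 3.3·n = (33.0, 38.5), Z = B − 3.3·n = (37.8, 33.8). Then cos ∠ZVD = VZ·VD / (|VZ||VD|), giving 7.43°.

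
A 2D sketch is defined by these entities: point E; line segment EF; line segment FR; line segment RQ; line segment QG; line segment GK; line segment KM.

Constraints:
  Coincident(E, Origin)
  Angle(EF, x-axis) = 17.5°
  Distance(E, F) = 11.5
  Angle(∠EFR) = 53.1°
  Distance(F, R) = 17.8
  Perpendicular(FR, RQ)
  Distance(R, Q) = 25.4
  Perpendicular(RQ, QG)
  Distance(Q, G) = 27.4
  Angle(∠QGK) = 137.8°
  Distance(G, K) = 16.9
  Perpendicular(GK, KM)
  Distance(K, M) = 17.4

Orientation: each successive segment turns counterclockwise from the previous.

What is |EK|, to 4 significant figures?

29.43

E is at the origin; EF runs at 17.5° with length 11.5, so F = (10.97, 3.458). ∠EFR = 53.1° gives FR at 144.4° from the x-axis; with |FR| = 17.8, R = (-3.505, 13.82). The perpendicularity gives RQ at right angles to FR, so RQ runs at -125.6°; with |RQ| = 25.4, Q = (-18.29, -6.833). RQ is perpendicular to QG, so QG runs at -35.60°; with |QG| = 27.4, G = (3.988, -22.78). ∠QGK = 137.8° gives GK at 6.600° from the x-axis; with |GK| = 16.9, K = (20.78, -20.84). Then |EK| = |K − E| = 29.43.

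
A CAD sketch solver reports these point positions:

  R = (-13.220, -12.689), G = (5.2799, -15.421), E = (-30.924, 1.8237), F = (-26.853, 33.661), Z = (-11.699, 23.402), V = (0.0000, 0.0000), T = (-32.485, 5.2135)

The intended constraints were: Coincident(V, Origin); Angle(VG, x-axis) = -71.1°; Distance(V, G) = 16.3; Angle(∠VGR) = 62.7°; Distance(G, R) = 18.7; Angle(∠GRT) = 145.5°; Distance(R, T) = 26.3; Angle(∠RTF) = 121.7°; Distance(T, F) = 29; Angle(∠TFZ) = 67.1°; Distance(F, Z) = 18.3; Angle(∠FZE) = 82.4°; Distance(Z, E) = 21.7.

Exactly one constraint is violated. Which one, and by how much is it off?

Distance(Z, E) = 21.7 — off by 7.20.

V = (0.00, 0.00) ✓; VG at -71.10° ✓; |VG| = 16.30 ✓; ∠VGR = 62.70° ✓; |GR| = 18.70 ✓; ∠GRT = 145.5° ✓; |RT| = 26.30 ✓; ∠RTF = 121.7° ✓; |TF| = 29.00 ✓; ∠TFZ = 67.10° ✓; |FZ| = 18.30 ✓; ∠FZE = 82.40° ✓; |ZE| = 28.90 ✗.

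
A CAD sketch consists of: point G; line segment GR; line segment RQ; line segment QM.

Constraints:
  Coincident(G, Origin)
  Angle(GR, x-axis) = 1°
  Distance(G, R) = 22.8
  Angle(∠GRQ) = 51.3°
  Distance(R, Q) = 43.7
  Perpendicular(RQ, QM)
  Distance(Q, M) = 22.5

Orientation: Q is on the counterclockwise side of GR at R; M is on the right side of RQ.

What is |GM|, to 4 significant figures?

49.91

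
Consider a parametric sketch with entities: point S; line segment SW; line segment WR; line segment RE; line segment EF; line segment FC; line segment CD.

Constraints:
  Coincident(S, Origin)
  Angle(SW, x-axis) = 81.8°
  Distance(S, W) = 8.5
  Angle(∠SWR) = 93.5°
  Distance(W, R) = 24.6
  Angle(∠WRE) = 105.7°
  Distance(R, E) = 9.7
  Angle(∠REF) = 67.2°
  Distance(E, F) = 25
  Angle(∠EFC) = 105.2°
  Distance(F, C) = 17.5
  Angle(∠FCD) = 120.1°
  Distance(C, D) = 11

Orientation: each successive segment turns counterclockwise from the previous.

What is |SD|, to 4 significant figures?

27.89

∠EFC = 105.2° gives FC at 70.20° from the x-axis; with |FC| = 17.5, C = (3.507, 19.25). ∠FCD = 120.1° gives CD at 130.1° from the x-axis; with |CD| = 11.0, D = (-3.578, 27.66). Then |SD| = |D − S| = 27.89.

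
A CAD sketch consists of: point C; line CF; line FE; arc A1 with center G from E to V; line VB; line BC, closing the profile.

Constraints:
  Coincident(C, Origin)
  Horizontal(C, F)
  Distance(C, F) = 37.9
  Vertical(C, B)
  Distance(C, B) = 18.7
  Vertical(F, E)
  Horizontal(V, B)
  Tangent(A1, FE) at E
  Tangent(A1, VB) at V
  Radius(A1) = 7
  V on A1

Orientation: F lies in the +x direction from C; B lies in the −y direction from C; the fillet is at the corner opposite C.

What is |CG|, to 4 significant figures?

33.04

CB is vertical with |CB| = 18.7 and B on the −y side, so B = (0.000, -18.70). The virtual corner opposite C is at (37.90, -18.70). The tangent condition forces GE to be normal to FE and A1 meets VB tangentially, so GV is at right angles to VB, with radius 7.0, so the center G sits 7.0 in from both sides at G = (30.90, -11.70). Then |CG| = |G − C| = 33.04.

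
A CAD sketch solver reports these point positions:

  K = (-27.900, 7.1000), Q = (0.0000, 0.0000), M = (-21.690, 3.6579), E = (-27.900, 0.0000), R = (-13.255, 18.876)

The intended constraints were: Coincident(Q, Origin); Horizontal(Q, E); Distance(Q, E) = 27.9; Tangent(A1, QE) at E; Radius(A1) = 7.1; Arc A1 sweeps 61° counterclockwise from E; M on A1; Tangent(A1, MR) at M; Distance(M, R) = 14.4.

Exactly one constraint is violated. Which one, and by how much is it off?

Distance(M, R) = 14.4 — off by 3.00.

Q = (0.00, 0.00) ✓; Q.y = 0.00, E.y = 0.00 ✓; |QE| = 27.90 ✓; ∠(KE, EQ) = 90.00° ✓; |KE| = 7.100 ✓; bearing(K→M) − bearing(K→E) = 61.00° ✓; |KM| = 7.100 ✓; ∠(KM, MR) = 90.00° ✓; |MR| = 17.40 ✗.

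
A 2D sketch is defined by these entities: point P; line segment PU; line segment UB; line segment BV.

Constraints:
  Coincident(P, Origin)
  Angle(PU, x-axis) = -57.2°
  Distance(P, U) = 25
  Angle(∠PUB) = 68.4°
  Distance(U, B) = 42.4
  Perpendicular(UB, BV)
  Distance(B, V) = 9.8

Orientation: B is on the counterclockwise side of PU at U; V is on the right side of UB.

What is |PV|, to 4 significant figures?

46.84

∠PUB = 68.4°, so UB runs at -57.2° + (180° − 68.4°) = 54.40° from the x-axis; with |UB| = 42.4, B = U + 42.4·(cos 54.40°, sin 54.40°) = (38.22, 13.46). UB ⟂ BV; with |BV| = 9.8 on the right of UB, V = B + 9.8·(0.8131, -0.5821) = (46.19, 7.757). Then |PV| = |V − P| = 46.84.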